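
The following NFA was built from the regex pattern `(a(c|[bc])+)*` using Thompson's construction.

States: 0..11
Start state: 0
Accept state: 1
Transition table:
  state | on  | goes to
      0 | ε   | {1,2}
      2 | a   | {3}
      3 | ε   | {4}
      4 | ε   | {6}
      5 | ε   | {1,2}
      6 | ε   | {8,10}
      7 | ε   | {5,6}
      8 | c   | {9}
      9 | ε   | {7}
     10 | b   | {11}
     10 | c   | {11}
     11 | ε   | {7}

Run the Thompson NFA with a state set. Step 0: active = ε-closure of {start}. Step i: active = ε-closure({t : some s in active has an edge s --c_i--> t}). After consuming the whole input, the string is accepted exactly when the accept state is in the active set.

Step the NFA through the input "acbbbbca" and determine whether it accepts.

initial (ε-close {0}): {0,1,2}
'a' @ 1: {3,4,6,8,10}
'c' @ 2: {1,2,5,6,7,8,9,10,11}  [accepting]
'b' @ 3: {1,2,5,6,7,8,10,11}  [accepting]
'b' @ 4: {1,2,5,6,7,8,10,11}  [accepting]
'b' @ 5: {1,2,5,6,7,8,10,11}  [accepting]
'b' @ 6: {1,2,5,6,7,8,10,11}  [accepting]
'c' @ 7: {1,2,5,6,7,8,9,10,11}  [accepting]
'a' @ 8: {3,4,6,8,10}
after full input: {3,4,6,8,10}  (accept=1 not in)

Answer: REJECT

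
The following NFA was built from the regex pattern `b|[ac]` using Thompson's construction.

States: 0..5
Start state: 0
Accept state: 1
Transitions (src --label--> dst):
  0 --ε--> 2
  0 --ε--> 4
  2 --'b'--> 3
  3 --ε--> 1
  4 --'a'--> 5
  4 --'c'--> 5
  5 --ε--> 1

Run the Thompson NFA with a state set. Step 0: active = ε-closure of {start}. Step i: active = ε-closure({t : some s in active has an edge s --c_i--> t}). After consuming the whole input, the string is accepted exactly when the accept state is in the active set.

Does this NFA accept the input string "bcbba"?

Answer: REJECT

Derivation:
start: ε-closure({0}) = {0,2,4}
'b' @ 1: {1,3}  [accepting]
'c' @ 2: {}  — state set empty
rest 'bba' ignored (set empty)
final: {}; accept 1 not in set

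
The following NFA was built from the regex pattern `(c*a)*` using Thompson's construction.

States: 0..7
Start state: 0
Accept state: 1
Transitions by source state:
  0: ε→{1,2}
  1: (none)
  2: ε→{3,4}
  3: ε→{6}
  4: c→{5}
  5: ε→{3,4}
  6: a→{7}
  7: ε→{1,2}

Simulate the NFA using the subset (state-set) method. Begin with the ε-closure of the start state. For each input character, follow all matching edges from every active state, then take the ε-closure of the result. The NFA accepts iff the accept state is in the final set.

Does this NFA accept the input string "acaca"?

start: ε-closure({0}) = {0,1,2,3,4,6}
'a' @ 1: {1,2,3,4,6,7}  ✓accept
'c' @ 2: {3,4,5,6}
'a' @ 3: {1,2,3,4,6,7}  ✓accept
'c' @ 4: {3,4,5,6}
'a' @ 5: {1,2,3,4,6,7}  ✓accept
final: {1,2,3,4,6,7}; accept 1 in set

Answer: ACCEPT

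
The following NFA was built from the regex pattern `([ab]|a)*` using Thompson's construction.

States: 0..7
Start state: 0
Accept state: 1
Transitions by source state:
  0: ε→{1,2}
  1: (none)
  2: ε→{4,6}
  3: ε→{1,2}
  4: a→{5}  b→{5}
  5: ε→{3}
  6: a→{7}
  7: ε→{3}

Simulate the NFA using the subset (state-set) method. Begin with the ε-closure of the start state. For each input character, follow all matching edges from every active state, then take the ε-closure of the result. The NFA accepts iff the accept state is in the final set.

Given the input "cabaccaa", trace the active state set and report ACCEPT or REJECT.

start: ε-closure({0}) = {0,1,2,4,6}
'c' @ 1: {}  — dead — no transitions
rest 'abaccaa' ignored (set empty)
end set {} — state 1 not in

Answer: REJECT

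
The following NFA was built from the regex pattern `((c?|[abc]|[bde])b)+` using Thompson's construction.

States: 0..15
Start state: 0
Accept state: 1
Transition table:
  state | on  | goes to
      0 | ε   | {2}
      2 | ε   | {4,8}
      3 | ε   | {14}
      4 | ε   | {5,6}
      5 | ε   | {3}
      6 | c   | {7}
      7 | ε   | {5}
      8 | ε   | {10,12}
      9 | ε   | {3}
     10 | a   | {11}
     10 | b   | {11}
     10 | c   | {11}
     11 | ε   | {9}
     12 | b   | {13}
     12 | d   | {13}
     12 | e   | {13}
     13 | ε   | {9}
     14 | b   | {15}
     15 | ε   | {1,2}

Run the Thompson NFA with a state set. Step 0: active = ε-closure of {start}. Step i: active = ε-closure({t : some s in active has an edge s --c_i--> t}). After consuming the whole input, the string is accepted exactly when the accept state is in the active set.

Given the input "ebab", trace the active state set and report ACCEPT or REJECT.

S₀ = ε-closure({0}) = {0,2,3,4,5,6,8,10,12,14}
'e' @ 1: {3,9,13,14}
'b' @ 2: {1,2,3,4,5,6,8,10,12,14,15}  (accept∈set)
'a' @ 3: {3,9,11,14}
'b' @ 4: {1,2,3,4,5,6,8,10,12,14,15}  (accept∈set)
after full input: {1,2,3,4,5,6,8,10,12,14,15}  (accept=1 in)

Answer: ACCEPT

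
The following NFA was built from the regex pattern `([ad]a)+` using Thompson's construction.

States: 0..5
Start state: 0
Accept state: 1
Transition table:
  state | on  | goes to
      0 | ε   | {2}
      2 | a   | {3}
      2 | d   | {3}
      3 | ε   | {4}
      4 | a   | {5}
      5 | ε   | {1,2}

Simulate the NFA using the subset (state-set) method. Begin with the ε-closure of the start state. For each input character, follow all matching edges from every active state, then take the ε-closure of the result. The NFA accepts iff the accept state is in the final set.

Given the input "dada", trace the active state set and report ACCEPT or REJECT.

S₀ = ε-closure({0}) = {0,2}
'd' @ 1: {3,4}
'a' @ 2: {1,2,5}  [accepting]
'd' @ 3: {3,4}
'a' @ 4: {1,2,5}  [accepting]
end set {1,2,5} — state 1 in

Answer: ACCEPT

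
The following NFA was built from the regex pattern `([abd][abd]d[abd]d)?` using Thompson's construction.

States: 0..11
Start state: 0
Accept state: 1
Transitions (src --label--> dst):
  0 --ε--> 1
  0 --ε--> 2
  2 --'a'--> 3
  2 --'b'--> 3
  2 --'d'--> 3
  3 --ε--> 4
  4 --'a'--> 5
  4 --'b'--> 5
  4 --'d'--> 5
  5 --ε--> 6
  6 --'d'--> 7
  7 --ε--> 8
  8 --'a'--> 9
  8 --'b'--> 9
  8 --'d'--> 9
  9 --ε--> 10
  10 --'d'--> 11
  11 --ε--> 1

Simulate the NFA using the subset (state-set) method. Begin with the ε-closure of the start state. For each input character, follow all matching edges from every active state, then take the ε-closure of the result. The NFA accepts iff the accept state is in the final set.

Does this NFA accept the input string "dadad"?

start: ε-closure({0}) = {0,1,2}
'd' @ 1: {3,4}
'a' @ 2: {5,6}
'd' @ 3: {7,8}
'a' @ 4: {9,10}
'd' @ 5: {1,11}  ✓accept
final: {1,11}; accept 1 in set

Answer: ACCEPT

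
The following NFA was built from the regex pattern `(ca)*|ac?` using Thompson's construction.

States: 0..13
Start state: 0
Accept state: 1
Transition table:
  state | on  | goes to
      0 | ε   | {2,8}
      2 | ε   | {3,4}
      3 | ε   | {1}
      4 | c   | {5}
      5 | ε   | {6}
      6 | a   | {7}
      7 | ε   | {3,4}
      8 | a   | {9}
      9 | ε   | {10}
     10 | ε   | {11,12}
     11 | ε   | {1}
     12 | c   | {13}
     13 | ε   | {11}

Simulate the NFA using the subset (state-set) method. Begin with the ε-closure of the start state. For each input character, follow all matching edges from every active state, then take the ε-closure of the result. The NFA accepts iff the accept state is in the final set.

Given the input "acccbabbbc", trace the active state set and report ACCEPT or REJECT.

Answer: REJECT

Trace:
S₀ = ε-closure({0}) = {0,1,2,3,4,8}
'a' @ 1: {1,9,10,11,12}  (accept∈set)
'c' @ 2: {1,11,13}  (accept∈set)
'c' @ 3: {}  — state set empty
rest 'cbabbbc' ignored (set empty)
after full input: {}  (accept=1 not in)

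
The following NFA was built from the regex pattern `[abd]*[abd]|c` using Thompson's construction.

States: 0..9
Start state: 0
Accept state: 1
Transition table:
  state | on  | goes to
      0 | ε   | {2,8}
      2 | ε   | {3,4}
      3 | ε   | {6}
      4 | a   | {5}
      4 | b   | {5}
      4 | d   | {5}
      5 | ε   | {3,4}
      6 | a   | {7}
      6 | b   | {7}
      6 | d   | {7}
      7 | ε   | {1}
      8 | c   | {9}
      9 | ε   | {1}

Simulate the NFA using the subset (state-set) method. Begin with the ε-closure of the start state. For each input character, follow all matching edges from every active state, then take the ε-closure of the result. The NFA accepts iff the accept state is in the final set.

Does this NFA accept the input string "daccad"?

start: ε-closure({0}) = {0,2,3,4,6,8}
'd' @ 1: {1,3,4,5,6,7}  [accepting]
'a' @ 2: {1,3,4,5,6,7}  [accepting]
'c' @ 3: {}  — no active states
rest 'cad' ignored (set empty)
end set {} — state 1 not in

Answer: REJECT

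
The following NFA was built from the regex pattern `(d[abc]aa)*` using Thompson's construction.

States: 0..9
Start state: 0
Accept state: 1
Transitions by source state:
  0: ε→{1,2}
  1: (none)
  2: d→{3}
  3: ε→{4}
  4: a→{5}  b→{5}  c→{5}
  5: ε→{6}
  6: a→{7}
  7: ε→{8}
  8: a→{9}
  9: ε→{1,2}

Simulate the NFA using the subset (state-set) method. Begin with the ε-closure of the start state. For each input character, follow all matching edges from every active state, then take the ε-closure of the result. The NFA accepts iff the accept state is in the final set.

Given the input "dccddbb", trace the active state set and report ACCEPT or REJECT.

S₀ = ε-closure({0}) = {0,1,2}
'd' @ 1: {3,4}
'c' @ 2: {5,6}
'c' @ 3: {}  — no active states
rest 'ddbb' ignored (set empty)
final: {}; accept 1 not in set

Answer: REJECT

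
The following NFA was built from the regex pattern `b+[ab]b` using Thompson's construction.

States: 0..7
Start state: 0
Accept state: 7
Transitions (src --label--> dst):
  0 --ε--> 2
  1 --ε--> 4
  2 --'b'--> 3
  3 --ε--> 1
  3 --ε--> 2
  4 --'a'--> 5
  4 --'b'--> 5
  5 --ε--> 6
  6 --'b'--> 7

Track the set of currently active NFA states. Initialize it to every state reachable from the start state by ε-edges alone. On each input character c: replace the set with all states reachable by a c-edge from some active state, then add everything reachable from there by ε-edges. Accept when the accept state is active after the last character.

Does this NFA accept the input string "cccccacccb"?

Answer: REJECT

Steps:
S₀ = ε-closure({0}) = {0,2}
'c' @ 1: {}  — state set empty
rest 'ccccacccb' ignored (set empty)
final: {}; accept 7 not in set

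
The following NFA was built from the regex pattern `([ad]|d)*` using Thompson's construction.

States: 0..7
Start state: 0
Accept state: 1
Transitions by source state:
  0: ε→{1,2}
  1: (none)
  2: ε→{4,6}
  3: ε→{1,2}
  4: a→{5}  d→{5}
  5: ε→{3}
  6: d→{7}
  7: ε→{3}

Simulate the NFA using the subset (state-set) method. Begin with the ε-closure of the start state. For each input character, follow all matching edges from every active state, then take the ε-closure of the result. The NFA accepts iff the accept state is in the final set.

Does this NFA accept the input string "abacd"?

start: ε-closure({0}) = {0,1,2,4,6}
'a' @ 1: {1,2,3,4,5,6}  [accepting]
'b' @ 2: {}  — dead — no transitions
rest 'acd' ignored (set empty)
after full input: {}  (accept=1 not in)

Answer: REJECT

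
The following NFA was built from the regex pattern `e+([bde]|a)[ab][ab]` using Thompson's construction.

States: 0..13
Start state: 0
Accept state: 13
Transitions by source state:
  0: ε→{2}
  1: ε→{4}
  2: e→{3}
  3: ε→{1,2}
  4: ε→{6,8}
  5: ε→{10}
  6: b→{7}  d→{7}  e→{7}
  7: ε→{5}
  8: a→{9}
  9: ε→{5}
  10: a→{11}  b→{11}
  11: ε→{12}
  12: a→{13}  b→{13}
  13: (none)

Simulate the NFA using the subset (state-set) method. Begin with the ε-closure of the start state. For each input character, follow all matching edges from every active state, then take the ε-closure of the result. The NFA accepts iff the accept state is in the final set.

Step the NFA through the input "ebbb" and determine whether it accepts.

Answer: ACCEPT

Steps:
start: ε-closure({0}) = {0,2}
'e' @ 1: {1,2,3,4,6,8}
'b' @ 2: {5,7,10}
'b' @ 3: {11,12}
'b' @ 4: {13}  [accepting]
end set {13} — state 13 in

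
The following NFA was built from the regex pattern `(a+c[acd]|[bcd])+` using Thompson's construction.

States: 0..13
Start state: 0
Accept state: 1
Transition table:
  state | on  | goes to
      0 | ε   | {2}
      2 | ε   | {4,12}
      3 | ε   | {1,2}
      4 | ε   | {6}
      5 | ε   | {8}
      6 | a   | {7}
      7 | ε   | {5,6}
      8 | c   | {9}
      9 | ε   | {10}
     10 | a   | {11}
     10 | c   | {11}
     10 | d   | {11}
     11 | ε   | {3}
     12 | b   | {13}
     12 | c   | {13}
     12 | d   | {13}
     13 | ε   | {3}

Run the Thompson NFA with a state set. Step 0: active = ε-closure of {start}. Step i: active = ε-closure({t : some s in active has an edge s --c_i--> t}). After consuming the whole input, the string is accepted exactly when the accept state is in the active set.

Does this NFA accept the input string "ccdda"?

Answer: REJECT

Derivation:
start: ε-closure({0}) = {0,2,4,6,12}
'c' @ 1: {1,2,3,4,6,12,13}  ✓accept
'c' @ 2: {1,2,3,4,6,12,13}  ✓accept
'd' @ 3: {1,2,3,4,6,12,13}  ✓accept
'd' @ 4: {1,2,3,4,6,12,13}  ✓accept
'a' @ 5: {5,6,7,8}
after full input: {5,6,7,8}  (accept=1 not in)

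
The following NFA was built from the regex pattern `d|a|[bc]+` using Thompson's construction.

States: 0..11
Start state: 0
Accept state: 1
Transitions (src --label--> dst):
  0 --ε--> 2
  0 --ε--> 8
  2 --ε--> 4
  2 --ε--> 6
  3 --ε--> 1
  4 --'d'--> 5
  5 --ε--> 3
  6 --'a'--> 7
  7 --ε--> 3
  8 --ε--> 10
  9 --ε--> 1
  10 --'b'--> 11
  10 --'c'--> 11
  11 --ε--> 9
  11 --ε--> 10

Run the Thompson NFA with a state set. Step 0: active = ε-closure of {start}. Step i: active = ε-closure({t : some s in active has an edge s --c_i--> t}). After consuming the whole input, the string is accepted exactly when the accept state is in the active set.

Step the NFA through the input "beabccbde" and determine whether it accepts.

start: ε-closure({0}) = {0,2,4,6,8,10}
'b' @ 1: {1,9,10,11}  (accept∈set)
'e' @ 2: {}  — no active states
rest 'abccbde' ignored (set empty)
after full input: {}  (accept=1 not in)

Answer: REJECT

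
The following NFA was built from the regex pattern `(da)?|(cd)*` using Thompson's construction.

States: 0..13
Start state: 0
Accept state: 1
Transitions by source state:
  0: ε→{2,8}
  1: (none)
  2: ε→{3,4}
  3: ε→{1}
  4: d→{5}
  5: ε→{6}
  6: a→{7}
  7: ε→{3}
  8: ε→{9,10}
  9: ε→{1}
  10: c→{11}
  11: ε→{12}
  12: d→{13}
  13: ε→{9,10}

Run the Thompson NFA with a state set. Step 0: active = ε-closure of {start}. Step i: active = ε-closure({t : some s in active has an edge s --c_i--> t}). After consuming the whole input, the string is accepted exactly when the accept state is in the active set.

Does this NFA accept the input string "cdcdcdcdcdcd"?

S₀ = ε-closure({0}) = {0,1,2,3,4,8,9,10}
'c' @ 1: {11,12}
'd' @ 2: {1,9,10,13}  (accept∈set)
'c' @ 3: {11,12}
'd' @ 4: {1,9,10,13}  (accept∈set)
'c' @ 5: {11,12}
'd' @ 6: {1,9,10,13}  (accept∈set)
'c' @ 7: {11,12}
'd' @ 8: {1,9,10,13}  (accept∈set)
'c' @ 9: {11,12}
'd' @ 10: {1,9,10,13}  (accept∈set)
'c' @ 11: {11,12}
'd' @ 12: {1,9,10,13}  (accept∈set)
final: {1,9,10,13}; accept 1 in set

Answer: ACCEPT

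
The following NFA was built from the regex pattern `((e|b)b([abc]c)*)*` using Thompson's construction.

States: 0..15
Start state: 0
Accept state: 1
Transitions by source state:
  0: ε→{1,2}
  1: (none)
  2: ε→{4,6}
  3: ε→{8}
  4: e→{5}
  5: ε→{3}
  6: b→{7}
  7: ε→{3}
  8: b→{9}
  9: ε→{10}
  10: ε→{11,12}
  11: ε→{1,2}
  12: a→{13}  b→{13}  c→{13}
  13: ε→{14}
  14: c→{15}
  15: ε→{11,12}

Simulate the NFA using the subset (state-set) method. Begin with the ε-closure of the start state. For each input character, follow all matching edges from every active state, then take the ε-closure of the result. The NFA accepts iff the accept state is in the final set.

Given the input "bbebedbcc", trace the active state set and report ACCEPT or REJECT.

initial (ε-close {0}): {0,1,2,4,6}
'b' @ 1: {3,7,8}
'b' @ 2: {1,2,4,6,9,10,11,12}  (accept∈set)
'e' @ 3: {3,5,8}
'b' @ 4: {1,2,4,6,9,10,11,12}  (accept∈set)
'e' @ 5: {3,5,8}
'd' @ 6: {}  — no active states
rest 'bcc' ignored (set empty)
end set {} — state 1 not in

Answer: REJECT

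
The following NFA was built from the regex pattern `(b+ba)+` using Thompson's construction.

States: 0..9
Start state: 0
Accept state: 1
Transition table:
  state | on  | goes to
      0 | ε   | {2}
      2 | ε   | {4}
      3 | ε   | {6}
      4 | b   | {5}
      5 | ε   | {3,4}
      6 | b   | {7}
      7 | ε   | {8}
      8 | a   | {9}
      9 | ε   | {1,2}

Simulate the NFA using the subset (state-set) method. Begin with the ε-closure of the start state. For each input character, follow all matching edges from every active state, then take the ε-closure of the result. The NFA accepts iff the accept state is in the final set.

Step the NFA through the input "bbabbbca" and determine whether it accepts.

S₀ = ε-closure({0}) = {0,2,4}
'b' @ 1: {3,4,5,6}
'b' @ 2: {3,4,5,6,7,8}
'a' @ 3: {1,2,4,9}  (accept∈set)
'b' @ 4: {3,4,5,6}
'b' @ 5: {3,4,5,6,7,8}
'b' @ 6: {3,4,5,6,7,8}
'c' @ 7: {}  — dead — no transitions
rest 'a' ignored (set empty)
after full input: {}  (accept=1 not in)

Answer: REJECT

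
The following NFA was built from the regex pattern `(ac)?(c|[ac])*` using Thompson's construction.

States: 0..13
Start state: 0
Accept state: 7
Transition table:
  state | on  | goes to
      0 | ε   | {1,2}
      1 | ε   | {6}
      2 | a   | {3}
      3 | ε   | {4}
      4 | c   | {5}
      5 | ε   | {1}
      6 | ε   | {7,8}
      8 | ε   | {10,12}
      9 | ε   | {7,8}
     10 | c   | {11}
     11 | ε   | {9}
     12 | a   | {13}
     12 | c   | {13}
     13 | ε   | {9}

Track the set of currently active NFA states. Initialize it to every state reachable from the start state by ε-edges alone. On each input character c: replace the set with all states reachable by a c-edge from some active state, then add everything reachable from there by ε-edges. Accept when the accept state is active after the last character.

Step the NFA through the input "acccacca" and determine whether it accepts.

Answer: ACCEPT

Trace:
S₀ = ε-closure({0}) = {0,1,2,6,7,8,10,12}
'a' @ 1: {3,4,7,8,9,10,12,13}  [accepting]
'c' @ 2: {1,5,6,7,8,9,10,11,12,13}  [accepting]
'c' @ 3: {7,8,9,10,11,12,13}  [accepting]
'c' @ 4: {7,8,9,10,11,12,13}  [accepting]
'a' @ 5: {7,8,9,10,12,13}  [accepting]
'c' @ 6: {7,8,9,10,11,12,13}  [accepting]
'c' @ 7: {7,8,9,10,11,12,13}  [accepting]
'a' @ 8: {7,8,9,10,12,13}  [accepting]
final: {7,8,9,10,12,13}; accept 7 in set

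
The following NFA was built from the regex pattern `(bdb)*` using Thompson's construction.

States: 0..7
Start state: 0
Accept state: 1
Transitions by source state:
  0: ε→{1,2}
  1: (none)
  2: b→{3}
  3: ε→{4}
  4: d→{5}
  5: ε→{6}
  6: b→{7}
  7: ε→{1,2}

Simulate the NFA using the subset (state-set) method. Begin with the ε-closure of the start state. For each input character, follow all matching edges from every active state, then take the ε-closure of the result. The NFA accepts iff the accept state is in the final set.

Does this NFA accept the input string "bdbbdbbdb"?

Answer: ACCEPT

Steps:
initial (ε-close {0}): {0,1,2}
'b' @ 1: {3,4}
'd' @ 2: {5,6}
'b' @ 3: {1,2,7}  ✓accept
'b' @ 4: {3,4}
'd' @ 5: {5,6}
'b' @ 6: {1,2,7}  ✓accept
'b' @ 7: {3,4}
'd' @ 8: {5,6}
'b' @ 9: {1,2,7}  ✓accept
end set {1,2,7} — state 1 in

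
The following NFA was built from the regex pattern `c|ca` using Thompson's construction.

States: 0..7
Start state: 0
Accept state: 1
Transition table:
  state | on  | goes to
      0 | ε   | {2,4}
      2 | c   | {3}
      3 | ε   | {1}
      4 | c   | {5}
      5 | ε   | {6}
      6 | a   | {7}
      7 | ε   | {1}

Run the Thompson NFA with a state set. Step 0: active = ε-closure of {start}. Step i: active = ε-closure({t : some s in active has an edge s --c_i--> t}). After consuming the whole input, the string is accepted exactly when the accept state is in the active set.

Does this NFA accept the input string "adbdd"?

Answer: REJECT

Steps:
start: ε-closure({0}) = {0,2,4}
'a' @ 1: {}  — dead — no transitions
rest 'dbdd' ignored (set empty)
end set {} — state 1 not in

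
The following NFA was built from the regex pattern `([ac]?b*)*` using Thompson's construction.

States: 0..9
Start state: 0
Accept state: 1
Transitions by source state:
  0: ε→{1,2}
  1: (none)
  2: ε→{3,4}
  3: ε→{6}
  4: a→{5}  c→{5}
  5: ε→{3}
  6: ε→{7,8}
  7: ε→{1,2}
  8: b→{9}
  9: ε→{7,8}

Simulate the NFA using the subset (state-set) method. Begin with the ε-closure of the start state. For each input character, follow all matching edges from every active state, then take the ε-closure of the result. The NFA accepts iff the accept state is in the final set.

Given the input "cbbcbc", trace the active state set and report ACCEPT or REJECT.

Answer: ACCEPT

Steps:
S₀ = ε-closure({0}) = {0,1,2,3,4,6,7,8}
'c' @ 1: {1,2,3,4,5,6,7,8}  [accepting]
'b' @ 2: {1,2,3,4,6,7,8,9}  [accepting]
'b' @ 3: {1,2,3,4,6,7,8,9}  [accepting]
'c' @ 4: {1,2,3,4,5,6,7,8}  [accepting]
'b' @ 5: {1,2,3,4,6,7,8,9}  [accepting]
'c' @ 6: {1,2,3,4,5,6,7,8}  [accepting]
final: {1,2,3,4,5,6,7,8}; accept 1 in set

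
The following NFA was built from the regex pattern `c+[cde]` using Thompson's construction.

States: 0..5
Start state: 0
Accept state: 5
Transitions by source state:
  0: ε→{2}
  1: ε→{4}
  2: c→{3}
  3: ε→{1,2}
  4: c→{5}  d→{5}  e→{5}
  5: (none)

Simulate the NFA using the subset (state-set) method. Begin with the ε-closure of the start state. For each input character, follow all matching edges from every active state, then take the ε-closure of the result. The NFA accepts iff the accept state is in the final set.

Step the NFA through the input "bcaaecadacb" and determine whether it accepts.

initial (ε-close {0}): {0,2}
'b' @ 1: {}  — no active states
rest 'caaecadacb' ignored (set empty)
final: {}; accept 5 not in set

Answer: REJECT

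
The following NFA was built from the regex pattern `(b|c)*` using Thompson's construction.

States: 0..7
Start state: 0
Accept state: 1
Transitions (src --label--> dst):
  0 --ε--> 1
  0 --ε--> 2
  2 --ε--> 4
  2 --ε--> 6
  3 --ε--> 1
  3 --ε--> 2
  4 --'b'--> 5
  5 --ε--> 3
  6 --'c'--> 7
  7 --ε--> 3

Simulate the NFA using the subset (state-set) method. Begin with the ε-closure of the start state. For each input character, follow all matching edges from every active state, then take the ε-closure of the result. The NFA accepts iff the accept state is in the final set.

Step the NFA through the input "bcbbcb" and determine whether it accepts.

S₀ = ε-closure({0}) = {0,1,2,4,6}
'b' @ 1: {1,2,3,4,5,6}  [accepting]
'c' @ 2: {1,2,3,4,6,7}  [accepting]
'b' @ 3: {1,2,3,4,5,6}  [accepting]
'b' @ 4: {1,2,3,4,5,6}  [accepting]
'c' @ 5: {1,2,3,4,6,7}  [accepting]
'b' @ 6: {1,2,3,4,5,6}  [accepting]
after full input: {1,2,3,4,5,6}  (accept=1 in)

Answer: ACCEPT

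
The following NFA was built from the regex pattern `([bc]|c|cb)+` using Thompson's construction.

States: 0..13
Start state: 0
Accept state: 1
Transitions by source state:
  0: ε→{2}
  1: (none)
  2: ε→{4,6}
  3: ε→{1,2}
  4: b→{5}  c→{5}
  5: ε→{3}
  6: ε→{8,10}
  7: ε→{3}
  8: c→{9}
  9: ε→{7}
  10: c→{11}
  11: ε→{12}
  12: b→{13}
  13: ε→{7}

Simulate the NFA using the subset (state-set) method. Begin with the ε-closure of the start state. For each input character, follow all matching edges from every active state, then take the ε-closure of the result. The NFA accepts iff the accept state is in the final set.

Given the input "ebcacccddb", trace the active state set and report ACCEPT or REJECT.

S₀ = ε-closure({0}) = {0,2,4,6,8,10}
'e' @ 1: {}  — no active states
rest 'bcacccddb' ignored (set empty)
end set {} — state 1 not in

Answer: REJECT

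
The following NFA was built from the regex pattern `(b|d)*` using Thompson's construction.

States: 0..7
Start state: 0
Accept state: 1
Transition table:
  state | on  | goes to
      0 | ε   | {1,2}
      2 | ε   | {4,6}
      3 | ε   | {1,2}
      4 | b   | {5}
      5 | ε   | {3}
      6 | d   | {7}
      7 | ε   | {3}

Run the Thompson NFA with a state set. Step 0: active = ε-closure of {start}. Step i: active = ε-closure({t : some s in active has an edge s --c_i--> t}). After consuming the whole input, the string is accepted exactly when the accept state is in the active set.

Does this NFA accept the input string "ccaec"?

Answer: REJECT

Steps:
start: ε-closure({0}) = {0,1,2,4,6}
'c' @ 1: {}  — dead — no transitions
rest 'caec' ignored (set empty)
end set {} — state 1 not in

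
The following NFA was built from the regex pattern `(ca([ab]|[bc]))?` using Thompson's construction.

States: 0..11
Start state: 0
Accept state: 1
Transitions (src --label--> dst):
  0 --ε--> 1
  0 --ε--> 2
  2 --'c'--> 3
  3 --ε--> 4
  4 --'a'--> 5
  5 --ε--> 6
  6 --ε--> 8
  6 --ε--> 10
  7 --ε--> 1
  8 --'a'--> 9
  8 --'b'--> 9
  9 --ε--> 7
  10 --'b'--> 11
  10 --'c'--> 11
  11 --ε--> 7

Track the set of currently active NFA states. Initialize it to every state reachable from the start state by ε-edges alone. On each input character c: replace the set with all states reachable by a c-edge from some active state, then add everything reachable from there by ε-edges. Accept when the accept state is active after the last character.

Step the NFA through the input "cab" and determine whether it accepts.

Answer: ACCEPT

Steps:
S₀ = ε-closure({0}) = {0,1,2}
'c' @ 1: {3,4}
'a' @ 2: {5,6,8,10}
'b' @ 3: {1,7,9,11}  (accept∈set)
final: {1,7,9,11}; accept 1 in set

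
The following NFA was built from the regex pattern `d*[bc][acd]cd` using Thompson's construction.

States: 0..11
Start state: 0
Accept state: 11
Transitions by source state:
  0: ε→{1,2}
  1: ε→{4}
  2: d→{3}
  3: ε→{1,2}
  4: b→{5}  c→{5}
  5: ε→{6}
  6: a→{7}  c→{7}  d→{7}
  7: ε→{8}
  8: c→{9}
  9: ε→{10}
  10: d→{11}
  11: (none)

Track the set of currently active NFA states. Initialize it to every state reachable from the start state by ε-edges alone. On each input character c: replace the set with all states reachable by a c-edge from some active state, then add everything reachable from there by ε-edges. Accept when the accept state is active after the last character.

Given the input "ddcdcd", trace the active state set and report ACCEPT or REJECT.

S₀ = ε-closure({0}) = {0,1,2,4}
'd' @ 1: {1,2,3,4}
'd' @ 2: {1,2,3,4}
'c' @ 3: {5,6}
'd' @ 4: {7,8}
'c' @ 5: {9,10}
'd' @ 6: {11}  (accept∈set)
final: {11}; accept 11 in set

Answer: ACCEPT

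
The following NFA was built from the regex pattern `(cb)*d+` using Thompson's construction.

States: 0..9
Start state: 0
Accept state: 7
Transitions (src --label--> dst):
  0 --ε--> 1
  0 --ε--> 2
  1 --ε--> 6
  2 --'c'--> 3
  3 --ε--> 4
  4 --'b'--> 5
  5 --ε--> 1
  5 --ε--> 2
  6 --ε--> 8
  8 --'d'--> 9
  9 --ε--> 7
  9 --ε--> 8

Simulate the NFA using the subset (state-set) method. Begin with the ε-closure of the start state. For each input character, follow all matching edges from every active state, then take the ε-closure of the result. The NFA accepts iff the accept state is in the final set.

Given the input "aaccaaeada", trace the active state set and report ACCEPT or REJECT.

Answer: REJECT

Derivation:
initial (ε-close {0}): {0,1,2,6,8}
'a' @ 1: {}  — dead — no transitions
rest 'accaaeada' ignored (set empty)
final: {}; accept 7 not in set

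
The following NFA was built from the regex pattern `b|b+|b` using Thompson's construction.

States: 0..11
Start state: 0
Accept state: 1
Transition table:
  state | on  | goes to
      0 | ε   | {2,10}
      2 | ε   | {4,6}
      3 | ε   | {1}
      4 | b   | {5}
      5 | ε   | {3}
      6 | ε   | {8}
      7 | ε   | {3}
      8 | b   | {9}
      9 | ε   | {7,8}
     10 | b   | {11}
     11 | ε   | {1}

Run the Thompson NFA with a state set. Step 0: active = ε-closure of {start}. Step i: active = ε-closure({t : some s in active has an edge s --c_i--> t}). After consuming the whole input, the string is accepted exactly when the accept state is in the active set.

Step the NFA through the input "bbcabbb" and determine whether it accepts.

start: ε-closure({0}) = {0,2,4,6,8,10}
'b' @ 1: {1,3,5,7,8,9,11}  [accepting]
'b' @ 2: {1,3,7,8,9}  [accepting]
'c' @ 3: {}  — state set empty
rest 'abbb' ignored (set empty)
after full input: {}  (accept=1 not in)

Answer: REJECT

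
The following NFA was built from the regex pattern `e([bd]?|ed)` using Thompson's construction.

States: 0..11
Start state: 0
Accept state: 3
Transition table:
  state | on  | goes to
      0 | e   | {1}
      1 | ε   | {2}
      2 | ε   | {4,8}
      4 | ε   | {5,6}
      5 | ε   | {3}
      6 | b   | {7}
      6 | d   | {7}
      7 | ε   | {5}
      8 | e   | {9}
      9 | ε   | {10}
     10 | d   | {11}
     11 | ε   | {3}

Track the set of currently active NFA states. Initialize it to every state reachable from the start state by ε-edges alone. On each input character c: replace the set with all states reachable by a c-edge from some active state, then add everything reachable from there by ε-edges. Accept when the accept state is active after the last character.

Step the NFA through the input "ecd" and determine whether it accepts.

initial (ε-close {0}): {0}
'e' @ 1: {1,2,3,4,5,6,8}  (accept∈set)
'c' @ 2: {}  — no active states
rest 'd' ignored (set empty)
end set {} — state 3 not in

Answer: REJECT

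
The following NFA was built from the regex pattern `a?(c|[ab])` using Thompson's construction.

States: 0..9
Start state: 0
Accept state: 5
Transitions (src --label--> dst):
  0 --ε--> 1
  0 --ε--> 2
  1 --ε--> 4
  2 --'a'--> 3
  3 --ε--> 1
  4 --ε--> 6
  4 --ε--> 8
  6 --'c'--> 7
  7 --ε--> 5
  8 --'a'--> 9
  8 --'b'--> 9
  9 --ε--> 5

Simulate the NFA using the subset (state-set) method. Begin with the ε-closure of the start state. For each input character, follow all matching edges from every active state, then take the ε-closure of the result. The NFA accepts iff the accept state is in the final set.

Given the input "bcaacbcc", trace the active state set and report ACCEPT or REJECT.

start: ε-closure({0}) = {0,1,2,4,6,8}
'b' @ 1: {5,9}  ✓accept
'c' @ 2: {}  — dead — no transitions
rest 'aacbcc' ignored (set empty)
after full input: {}  (accept=5 not in)

Answer: REJECT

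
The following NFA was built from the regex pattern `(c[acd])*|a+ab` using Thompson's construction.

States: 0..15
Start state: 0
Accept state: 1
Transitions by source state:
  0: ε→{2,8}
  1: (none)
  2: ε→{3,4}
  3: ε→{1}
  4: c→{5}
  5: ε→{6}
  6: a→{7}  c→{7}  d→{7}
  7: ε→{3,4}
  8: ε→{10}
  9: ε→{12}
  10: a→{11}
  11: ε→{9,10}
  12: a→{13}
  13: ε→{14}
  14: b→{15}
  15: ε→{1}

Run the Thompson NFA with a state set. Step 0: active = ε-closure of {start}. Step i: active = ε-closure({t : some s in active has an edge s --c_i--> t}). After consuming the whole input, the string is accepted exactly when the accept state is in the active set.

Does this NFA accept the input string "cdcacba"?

initial (ε-close {0}): {0,1,2,3,4,8,10}
'c' @ 1: {5,6}
'd' @ 2: {1,3,4,7}  ✓accept
'c' @ 3: {5,6}
'a' @ 4: {1,3,4,7}  ✓accept
'c' @ 5: {5,6}
'b' @ 6: {}  — no active states
rest 'a' ignored (set empty)
end set {} — state 1 not in

Answer: REJECT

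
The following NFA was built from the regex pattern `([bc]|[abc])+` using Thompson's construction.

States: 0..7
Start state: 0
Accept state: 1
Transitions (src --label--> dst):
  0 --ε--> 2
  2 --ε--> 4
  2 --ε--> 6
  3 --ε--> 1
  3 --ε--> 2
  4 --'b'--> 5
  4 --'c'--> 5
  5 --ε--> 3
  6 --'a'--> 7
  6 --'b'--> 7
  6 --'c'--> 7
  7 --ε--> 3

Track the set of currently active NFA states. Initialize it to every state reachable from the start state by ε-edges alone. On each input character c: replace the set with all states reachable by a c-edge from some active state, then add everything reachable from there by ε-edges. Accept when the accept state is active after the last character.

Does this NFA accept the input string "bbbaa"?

Answer: ACCEPT

Derivation:
S₀ = ε-closure({0}) = {0,2,4,6}
'b' @ 1: {1,2,3,4,5,6,7}  (accept∈set)
'b' @ 2: {1,2,3,4,5,6,7}  (accept∈set)
'b' @ 3: {1,2,3,4,5,6,7}  (accept∈set)
'a' @ 4: {1,2,3,4,6,7}  (accept∈set)
'a' @ 5: {1,2,3,4,6,7}  (accept∈set)
final: {1,2,3,4,6,7}; accept 1 in set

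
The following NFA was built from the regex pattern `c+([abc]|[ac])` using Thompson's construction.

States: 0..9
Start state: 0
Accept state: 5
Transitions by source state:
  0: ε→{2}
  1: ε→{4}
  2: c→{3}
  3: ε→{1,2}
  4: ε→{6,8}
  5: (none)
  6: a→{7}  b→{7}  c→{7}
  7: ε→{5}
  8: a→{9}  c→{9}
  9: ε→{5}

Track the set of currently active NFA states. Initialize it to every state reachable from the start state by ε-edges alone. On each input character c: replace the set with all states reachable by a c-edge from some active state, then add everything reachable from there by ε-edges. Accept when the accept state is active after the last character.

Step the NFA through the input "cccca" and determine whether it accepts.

start: ε-closure({0}) = {0,2}
'c' @ 1: {1,2,3,4,6,8}
'c' @ 2: {1,2,3,4,5,6,7,8,9}  ✓accept
'c' @ 3: {1,2,3,4,5,6,7,8,9}  ✓accept
'c' @ 4: {1,2,3,4,5,6,7,8,9}  ✓accept
'a' @ 5: {5,7,9}  ✓accept
after full input: {5,7,9}  (accept=5 in)

Answer: ACCEPT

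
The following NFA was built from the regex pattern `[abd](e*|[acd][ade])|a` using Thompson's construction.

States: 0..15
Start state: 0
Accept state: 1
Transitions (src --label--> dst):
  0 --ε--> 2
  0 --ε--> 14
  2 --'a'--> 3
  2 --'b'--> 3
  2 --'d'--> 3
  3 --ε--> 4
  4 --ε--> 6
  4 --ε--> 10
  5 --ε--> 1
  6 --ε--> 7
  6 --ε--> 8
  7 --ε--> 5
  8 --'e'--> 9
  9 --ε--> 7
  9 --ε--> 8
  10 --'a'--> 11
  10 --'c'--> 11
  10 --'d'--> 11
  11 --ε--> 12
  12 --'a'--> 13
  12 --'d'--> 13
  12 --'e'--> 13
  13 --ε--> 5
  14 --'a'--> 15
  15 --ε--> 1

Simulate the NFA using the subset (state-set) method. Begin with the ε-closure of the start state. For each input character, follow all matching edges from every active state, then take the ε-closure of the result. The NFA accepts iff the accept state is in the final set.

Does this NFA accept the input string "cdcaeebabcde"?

Answer: REJECT

Steps:
start: ε-closure({0}) = {0,2,14}
'c' @ 1: {}  — no active states
rest 'dcaeebabcde' ignored (set empty)
after full input: {}  (accept=1 not in)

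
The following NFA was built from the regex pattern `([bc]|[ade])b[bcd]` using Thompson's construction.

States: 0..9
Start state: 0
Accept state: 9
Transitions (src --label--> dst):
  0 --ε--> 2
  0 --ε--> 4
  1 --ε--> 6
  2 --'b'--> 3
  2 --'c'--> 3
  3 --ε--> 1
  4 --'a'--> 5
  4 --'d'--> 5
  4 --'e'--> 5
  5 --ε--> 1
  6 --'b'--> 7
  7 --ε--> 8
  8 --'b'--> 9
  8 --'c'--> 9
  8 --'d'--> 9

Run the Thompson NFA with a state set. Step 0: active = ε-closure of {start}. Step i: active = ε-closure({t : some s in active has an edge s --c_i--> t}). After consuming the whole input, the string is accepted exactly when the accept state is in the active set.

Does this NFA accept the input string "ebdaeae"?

S₀ = ε-closure({0}) = {0,2,4}
'e' @ 1: {1,5,6}
'b' @ 2: {7,8}
'd' @ 3: {9}  (accept∈set)
'a' @ 4: {}  — state set empty
rest 'eae' ignored (set empty)
after full input: {}  (accept=9 not in)

Answer: REJECT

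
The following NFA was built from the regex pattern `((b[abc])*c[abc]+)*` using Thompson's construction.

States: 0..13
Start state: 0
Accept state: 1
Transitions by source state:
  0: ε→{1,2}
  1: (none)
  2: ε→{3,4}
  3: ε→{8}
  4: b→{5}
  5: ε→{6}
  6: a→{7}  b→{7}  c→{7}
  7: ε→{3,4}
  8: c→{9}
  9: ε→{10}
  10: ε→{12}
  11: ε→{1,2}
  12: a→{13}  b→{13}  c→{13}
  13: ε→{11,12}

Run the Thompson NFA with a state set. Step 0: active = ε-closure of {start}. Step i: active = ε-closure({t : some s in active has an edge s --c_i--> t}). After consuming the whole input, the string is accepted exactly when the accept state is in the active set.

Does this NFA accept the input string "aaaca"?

start: ε-closure({0}) = {0,1,2,3,4,8}
'a' @ 1: {}  — state set empty
rest 'aaca' ignored (set empty)
final: {}; accept 1 not in set

Answer: REJECT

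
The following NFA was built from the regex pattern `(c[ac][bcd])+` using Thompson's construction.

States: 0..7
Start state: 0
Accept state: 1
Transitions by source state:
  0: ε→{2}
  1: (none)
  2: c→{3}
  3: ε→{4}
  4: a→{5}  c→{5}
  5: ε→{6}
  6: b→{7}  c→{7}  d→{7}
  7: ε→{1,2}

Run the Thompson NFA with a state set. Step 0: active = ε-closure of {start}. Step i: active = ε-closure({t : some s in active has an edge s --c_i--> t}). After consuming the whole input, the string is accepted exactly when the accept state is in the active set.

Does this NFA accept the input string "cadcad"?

Answer: ACCEPT

Steps:
initial (ε-close {0}): {0,2}
'c' @ 1: {3,4}
'a' @ 2: {5,6}
'd' @ 3: {1,2,7}  ✓accept
'c' @ 4: {3,4}
'a' @ 5: {5,6}
'd' @ 6: {1,2,7}  ✓accept
final: {1,2,7}; accept 1 in set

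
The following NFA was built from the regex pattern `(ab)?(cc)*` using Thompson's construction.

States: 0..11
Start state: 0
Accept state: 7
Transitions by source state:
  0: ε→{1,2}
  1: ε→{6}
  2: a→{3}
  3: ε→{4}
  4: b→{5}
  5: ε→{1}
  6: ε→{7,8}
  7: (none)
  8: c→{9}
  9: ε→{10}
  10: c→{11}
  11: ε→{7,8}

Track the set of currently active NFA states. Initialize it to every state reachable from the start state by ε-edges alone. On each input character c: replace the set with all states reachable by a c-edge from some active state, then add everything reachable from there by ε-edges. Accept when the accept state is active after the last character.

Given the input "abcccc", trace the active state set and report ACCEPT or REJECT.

S₀ = ε-closure({0}) = {0,1,2,6,7,8}
'a' @ 1: {3,4}
'b' @ 2: {1,5,6,7,8}  ✓accept
'c' @ 3: {9,10}
'c' @ 4: {7,8,11}  ✓accept
'c' @ 5: {9,10}
'c' @ 6: {7,8,11}  ✓accept
end set {7,8,11} — state 7 in

Answer: ACCEPT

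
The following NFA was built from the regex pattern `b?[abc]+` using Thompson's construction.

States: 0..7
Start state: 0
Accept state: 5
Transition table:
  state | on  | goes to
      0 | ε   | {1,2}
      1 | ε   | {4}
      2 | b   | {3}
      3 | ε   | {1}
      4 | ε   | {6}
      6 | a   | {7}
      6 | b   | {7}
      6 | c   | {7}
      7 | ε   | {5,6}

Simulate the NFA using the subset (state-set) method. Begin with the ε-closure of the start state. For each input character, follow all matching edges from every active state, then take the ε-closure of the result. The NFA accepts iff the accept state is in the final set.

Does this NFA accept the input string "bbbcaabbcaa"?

S₀ = ε-closure({0}) = {0,1,2,4,6}
'b' @ 1: {1,3,4,5,6,7}  (accept∈set)
'b' @ 2: {5,6,7}  (accept∈set)
'b' @ 3: {5,6,7}  (accept∈set)
'c' @ 4: {5,6,7}  (accept∈set)
'a' @ 5: {5,6,7}  (accept∈set)
'a' @ 6: {5,6,7}  (accept∈set)
'b' @ 7: {5,6,7}  (accept∈set)
'b' @ 8: {5,6,7}  (accept∈set)
'c' @ 9: {5,6,7}  (accept∈set)
'a' @ 10: {5,6,7}  (accept∈set)
'a' @ 11: {5,6,7}  (accept∈set)
end set {5,6,7} — state 5 in

Answer: ACCEPT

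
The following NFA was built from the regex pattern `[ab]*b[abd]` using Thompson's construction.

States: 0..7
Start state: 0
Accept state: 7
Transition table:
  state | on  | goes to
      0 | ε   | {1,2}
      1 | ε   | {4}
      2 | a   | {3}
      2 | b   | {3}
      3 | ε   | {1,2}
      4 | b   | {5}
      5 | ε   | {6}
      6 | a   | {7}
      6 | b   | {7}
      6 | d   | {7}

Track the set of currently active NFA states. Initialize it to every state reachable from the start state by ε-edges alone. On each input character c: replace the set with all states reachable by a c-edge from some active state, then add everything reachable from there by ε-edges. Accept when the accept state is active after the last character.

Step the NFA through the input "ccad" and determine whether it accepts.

initial (ε-close {0}): {0,1,2,4}
'c' @ 1: {}  — dead — no transitions
rest 'cad' ignored (set empty)
end set {} — state 7 not in

Answer: REJECT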